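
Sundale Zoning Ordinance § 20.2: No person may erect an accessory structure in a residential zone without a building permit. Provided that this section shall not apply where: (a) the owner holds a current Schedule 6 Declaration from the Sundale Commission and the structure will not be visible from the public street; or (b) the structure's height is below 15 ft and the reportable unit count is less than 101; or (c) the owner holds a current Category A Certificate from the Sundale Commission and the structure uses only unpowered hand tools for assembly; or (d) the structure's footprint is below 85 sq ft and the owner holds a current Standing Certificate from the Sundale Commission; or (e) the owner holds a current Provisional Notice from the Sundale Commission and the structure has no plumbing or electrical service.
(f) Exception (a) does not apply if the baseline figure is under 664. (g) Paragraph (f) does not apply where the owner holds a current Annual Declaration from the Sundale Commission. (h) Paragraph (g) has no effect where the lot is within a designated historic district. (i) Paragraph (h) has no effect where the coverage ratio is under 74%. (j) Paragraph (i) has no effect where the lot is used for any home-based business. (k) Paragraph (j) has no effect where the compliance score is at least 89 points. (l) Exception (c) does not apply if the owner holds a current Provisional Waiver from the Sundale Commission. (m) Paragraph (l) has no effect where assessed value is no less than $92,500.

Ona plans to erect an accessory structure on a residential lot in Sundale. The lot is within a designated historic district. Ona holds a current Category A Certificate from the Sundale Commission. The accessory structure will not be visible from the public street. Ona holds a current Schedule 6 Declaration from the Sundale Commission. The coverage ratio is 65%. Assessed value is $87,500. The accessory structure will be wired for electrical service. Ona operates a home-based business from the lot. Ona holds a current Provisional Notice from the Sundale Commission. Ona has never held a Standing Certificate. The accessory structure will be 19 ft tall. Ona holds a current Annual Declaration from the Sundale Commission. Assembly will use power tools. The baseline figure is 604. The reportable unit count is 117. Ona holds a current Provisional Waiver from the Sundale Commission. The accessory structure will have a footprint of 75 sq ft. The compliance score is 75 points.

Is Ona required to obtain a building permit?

All of (a)'s requirements are met (a current Schedule 6 Declaration is held; the structure will not be visible from the street). Turning to paragraphs (f)–(k): (f) operates against (a): the baseline figure is 604, under the 664 limit. (g) is triggered (a current Annual Declaration is held), but is itself disapplied by (h): (h) operates against (g): the lot is in a historic district. (i) operates (the coverage ratio is 65%, under the 74% limit), but is displaced by (j): (j) is triggered — a home-based business operates on the lot. (k) is not triggered (the compliance score is 75 points, short of 89 points), so (j) stands. (a) is therefore removed.
Exception (b) fails — the structure's height is 19 ft, not below 15 ft.
Exception (c) requires that the structure uses only unpowered hand tools for assembly; but assembly uses power tools, so (c) is unavailable.
Exception (d) does not apply: the Standing Certificate is not current.
Exception (e) requires that the structure has no plumbing or electrical service; but electrical service is planned, so (e) is unavailable.
No exception applies. The general rule governs.

Yes — Ona must obtain a building permit.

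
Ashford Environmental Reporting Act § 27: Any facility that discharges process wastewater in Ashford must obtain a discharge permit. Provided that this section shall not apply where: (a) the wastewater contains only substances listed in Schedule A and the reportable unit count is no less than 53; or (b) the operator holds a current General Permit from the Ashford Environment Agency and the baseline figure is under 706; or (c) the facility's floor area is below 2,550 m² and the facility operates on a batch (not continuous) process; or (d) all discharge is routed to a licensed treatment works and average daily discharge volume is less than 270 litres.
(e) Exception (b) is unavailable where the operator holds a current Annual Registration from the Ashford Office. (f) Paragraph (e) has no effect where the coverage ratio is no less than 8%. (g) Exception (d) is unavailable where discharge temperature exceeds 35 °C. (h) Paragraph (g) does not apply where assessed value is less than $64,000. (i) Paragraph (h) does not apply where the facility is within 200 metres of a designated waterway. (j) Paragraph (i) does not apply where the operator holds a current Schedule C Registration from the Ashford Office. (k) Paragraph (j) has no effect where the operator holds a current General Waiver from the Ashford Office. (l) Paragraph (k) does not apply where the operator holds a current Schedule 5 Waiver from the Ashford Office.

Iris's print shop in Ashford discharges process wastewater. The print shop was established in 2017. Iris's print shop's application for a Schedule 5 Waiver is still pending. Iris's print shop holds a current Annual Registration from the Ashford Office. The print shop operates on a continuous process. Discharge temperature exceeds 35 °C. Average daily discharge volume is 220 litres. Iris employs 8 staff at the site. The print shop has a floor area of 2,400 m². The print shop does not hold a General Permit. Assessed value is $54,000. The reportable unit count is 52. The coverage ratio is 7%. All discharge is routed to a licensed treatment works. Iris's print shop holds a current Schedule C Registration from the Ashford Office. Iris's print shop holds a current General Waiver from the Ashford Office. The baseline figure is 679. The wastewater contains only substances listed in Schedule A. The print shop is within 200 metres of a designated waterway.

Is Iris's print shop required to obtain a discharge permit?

Yes — Iris's print shop must obtain a discharge permit.

Exception (a) fails — the reportable unit count is 52, short of 53.
Exception (b) requires that the operator holds a current General Permit from the Ashford Environment Agency; but no General Permit is held, so (b) is unavailable.
Exception (c) requires that the facility operates on a batch (not continuous) process; but the facility operates on a continuous process, so (c) is unavailable.
Exception (d): discharge is routed to a licensed treatment works; average daily discharge volume is 220 litres, less than the 270 litres limit — every condition holds. Turning to paragraphs (g)–(l): (g) operates — discharge temperature exceeds 35 °C. (h) would limit (g) — assessed value is $54,000, less than the $64,000 limit — but (i) sets (h) aside: (i) applies — the print shop is within 200 m of a designated waterway. (j) would limit (i) — a current Schedule C Registration is held — but (k) sets (j) aside: (k) is triggered — a current General Waiver is held. (l) is not triggered (there is no Schedule 5 Waiver in force), so (k) stands. So (d) is unavailable.
Every exception is unavailable, so the rule governs.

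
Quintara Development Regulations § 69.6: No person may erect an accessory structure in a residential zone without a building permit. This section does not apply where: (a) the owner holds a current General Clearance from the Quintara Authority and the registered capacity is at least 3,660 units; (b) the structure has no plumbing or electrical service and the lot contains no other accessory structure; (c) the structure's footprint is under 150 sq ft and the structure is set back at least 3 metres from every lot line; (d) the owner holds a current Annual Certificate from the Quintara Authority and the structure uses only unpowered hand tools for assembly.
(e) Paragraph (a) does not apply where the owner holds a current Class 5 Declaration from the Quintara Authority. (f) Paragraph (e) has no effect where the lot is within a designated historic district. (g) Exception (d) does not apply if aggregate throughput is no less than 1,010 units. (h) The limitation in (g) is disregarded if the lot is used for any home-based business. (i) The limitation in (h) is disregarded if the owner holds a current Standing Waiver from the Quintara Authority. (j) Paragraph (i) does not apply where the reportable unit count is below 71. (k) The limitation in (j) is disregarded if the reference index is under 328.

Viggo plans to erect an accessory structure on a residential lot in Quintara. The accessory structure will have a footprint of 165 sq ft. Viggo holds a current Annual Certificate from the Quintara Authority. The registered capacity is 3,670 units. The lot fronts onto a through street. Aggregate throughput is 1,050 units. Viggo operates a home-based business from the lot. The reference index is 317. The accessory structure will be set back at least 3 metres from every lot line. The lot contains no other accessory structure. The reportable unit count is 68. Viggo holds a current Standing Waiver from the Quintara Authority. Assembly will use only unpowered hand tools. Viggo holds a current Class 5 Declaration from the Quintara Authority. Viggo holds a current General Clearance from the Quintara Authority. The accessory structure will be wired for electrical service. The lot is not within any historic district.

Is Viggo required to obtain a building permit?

Yes — Viggo must obtain a building permit.

Exception (a) is satisfied on its face — a current General Clearance is held; the registered capacity is 3,670 units, meeting the 3,660 units threshold. But applying paragraphs (e)–(f): (e) operates against (a): a current Class 5 Declaration is held. (f) is not triggered (the lot is not in a historic district), so (e) stands. (a) is therefore removed.
Exception (b) does not apply: electrical service is planned.
Exception (c) fails — the structure's footprint is 165 sq ft, not under 150 sq ft.
All of (d)'s requirements are met (a current Annual Certificate is held; assembly uses only hand tools). Turning to paragraphs (g)–(k): (g) operates against (d): aggregate throughput is 1,050 units, meeting the 1,010 units threshold. (h) applies (a home-based business operates on the lot), but is displaced by (i): (i) operates against (h): a current Standing Waiver is held. (j) would limit (i) — the reportable unit count is 68, below the 71 limit — but (k) sets (j) aside: (k) operates against (j): the reference index is 317, under the 328 limit. Exception (d) does not apply.
No exception applies. The general rule governs.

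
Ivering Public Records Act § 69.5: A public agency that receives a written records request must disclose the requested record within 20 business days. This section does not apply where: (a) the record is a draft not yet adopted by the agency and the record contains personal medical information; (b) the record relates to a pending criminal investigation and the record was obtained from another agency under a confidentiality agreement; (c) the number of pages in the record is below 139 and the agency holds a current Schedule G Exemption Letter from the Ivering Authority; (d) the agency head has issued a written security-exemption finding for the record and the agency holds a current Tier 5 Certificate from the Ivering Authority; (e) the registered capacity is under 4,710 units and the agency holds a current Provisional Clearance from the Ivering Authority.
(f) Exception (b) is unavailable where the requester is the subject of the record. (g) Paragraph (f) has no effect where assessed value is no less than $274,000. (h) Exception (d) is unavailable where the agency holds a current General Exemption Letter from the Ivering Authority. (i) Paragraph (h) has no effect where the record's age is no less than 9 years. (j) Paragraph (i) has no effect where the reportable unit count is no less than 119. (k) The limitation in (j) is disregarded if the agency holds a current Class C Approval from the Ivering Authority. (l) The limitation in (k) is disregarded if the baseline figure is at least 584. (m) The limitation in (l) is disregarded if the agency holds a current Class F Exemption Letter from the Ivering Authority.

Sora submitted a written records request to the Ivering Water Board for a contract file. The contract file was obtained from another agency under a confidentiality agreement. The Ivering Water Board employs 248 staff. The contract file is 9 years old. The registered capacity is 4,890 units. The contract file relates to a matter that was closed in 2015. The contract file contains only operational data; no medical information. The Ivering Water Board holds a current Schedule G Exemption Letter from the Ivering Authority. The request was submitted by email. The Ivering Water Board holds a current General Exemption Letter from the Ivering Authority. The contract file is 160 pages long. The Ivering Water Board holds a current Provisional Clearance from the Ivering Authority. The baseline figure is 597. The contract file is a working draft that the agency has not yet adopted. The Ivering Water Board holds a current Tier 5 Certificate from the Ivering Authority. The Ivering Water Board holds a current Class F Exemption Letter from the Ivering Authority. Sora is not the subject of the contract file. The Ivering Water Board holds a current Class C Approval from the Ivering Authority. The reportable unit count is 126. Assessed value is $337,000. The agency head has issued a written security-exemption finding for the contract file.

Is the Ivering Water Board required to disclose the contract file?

No — exception (d) applies; the Ivering Water Board is not required to disclose the contract file.

Exception (a) does not apply: the contract file contains only operational data.
Exception (b) fails — the contract file relates to a closed matter.
Exception (c) does not apply: the number of pages in the record is 160, not below 139.
Exception (d) is satisfied on its face — a written security-exemption finding has been issued; a current Tier 5 Certificate is held. Under paragraphs (h)–(m): (h) would limit (d) — a current General Exemption Letter is held — but (i) sets (h) aside: (i) is engaged — the record's age is 9 years, meeting the 9 years threshold. (j) would limit (i) — the reportable unit count is 126, meeting the 119 threshold — but (k) sets (j) aside: (k) applies — a current Class C Approval is held. (l) would limit (k) — the baseline figure is 597, meeting the 584 threshold — but (m) sets (l) aside: (m) applies — a current Class F Exemption Letter is held. Exception (d) stands.
Exception (e) requires that the registered capacity is under 4,710 units; but the registered capacity is 4,890 units, not under 4,710 units, so (e) is unavailable.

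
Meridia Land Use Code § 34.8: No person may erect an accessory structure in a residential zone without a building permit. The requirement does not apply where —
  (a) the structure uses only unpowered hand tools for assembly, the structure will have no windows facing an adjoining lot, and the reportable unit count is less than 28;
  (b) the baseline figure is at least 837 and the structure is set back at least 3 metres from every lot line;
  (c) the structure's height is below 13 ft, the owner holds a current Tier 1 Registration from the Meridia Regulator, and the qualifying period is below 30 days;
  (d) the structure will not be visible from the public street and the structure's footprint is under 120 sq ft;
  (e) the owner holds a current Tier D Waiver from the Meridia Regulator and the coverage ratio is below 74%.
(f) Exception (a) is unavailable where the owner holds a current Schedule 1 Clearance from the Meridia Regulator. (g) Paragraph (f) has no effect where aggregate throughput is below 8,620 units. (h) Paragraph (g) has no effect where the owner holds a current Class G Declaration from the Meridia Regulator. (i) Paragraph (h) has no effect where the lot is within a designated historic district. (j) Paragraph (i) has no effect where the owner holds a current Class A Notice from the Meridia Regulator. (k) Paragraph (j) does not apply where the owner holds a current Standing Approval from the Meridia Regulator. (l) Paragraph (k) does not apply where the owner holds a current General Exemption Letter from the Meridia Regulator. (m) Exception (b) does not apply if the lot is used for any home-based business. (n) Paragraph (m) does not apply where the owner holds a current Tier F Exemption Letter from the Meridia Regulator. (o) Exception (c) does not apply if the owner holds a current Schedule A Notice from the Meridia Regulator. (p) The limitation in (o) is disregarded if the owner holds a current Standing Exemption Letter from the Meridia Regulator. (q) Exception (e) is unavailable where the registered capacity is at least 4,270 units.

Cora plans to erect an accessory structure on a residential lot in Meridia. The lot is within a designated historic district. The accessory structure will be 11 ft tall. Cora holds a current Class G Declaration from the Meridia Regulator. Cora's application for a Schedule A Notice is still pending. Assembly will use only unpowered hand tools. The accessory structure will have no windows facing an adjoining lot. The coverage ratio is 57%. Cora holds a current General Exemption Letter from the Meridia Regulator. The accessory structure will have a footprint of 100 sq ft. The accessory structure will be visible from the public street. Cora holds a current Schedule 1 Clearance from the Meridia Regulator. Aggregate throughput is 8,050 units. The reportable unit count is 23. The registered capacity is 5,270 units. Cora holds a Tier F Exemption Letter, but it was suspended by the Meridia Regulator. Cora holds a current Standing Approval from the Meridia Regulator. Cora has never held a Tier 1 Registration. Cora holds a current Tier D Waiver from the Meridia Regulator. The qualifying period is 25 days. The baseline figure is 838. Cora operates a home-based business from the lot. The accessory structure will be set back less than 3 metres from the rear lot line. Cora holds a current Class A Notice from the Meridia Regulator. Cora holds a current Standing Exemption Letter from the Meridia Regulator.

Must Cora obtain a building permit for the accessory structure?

All of (a)'s requirements are met (assembly uses only hand tools; no windows face an adjoining lot; the reportable unit count is 23, less than the 28 limit). Turning to paragraphs (f)–(l): (f) operates against (a): a current Schedule 1 Clearance is held. (g) is engaged (aggregate throughput is 8,050 units, below the 8,620 units limit), but yields to (h): (h) is engaged — a current Class G Declaration is held. (i) would limit (h) — the lot is in a historic district — but (j) sets (i) aside: (j) operates — a current Class A Notice is held. (k) is engaged (a current Standing Approval is held), but is itself disapplied by (l): (l) is engaged — a current General Exemption Letter is held. Exception (a) does not apply.
Exception (b) fails — the rear setback is under 3 m.
Exception (c) requires that the owner holds a current Tier 1 Registration from the Meridia Regulator; but there is no Tier 1 Registration in force, so (c) is unavailable.
Exception (d) requires that the structure will not be visible from the public street; but the structure will be visible from the street, so (d) is unavailable.
Exception (e): a current Tier D Waiver is held; the coverage ratio is 57%, below the 74% limit — every condition holds. But: (q) applies — the registered capacity is 5,270 units, meeting the 4,270 units threshold. (e) is therefore removed.
Every exception is unavailable, so the rule governs.

Yes — Cora must obtain a building permit.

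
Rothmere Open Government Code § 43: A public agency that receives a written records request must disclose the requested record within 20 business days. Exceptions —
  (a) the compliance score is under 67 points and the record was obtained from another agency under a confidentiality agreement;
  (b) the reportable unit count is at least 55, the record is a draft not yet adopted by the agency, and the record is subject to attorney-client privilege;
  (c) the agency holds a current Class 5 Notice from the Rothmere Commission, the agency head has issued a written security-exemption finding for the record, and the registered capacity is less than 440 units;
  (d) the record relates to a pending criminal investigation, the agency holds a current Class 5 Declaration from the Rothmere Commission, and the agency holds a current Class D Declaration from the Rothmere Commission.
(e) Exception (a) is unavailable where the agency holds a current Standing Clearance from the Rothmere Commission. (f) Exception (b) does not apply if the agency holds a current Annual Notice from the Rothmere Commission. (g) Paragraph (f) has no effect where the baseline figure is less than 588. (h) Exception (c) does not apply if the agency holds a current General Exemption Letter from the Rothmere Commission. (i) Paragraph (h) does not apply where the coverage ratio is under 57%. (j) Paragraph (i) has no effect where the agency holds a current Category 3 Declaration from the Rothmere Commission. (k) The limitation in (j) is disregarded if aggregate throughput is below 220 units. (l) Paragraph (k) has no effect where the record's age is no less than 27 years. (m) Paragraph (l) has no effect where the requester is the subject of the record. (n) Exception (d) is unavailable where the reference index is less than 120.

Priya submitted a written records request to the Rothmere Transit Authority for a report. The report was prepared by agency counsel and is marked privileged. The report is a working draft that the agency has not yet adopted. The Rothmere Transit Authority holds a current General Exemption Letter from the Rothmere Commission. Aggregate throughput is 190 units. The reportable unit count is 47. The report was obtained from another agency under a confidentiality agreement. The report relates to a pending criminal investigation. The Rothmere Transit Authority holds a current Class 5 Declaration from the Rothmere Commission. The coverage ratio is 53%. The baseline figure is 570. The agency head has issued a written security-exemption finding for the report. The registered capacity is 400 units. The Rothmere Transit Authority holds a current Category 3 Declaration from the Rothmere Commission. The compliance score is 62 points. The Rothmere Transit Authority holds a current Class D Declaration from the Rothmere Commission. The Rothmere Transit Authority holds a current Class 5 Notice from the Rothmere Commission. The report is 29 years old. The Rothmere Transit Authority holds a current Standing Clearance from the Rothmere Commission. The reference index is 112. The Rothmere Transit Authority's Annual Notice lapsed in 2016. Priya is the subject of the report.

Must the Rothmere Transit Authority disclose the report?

No — exception (c) applies; the Rothmere Transit Authority is not required to disclose the report.

Exception (a) is satisfied on its face — the compliance score is 62 points, under the 67 points limit; the report was obtained under a confidentiality agreement. But applying paragraph (e): (e) operates against (a): a current Standing Clearance is held. So (a) is unavailable.
Exception (b) fails — the reportable unit count is 47, short of 55.
Exception (c): a current Class 5 Notice is held; a written security-exemption finding has been issued; the registered capacity is 400 units, less than the 440 units limit — every condition holds. Applying paragraphs (h)–(m): (h) would limit (c) — a current General Exemption Letter is held — but (i) sets (h) aside: (i) operates against (h): the coverage ratio is 53%, under the 57% limit. (j) would limit (i) — a current Category 3 Declaration is held — but (k) sets (j) aside: (k) is triggered — aggregate throughput is 190 units, below the 220 units limit. (l) is triggered (the record's age is 29 years, meeting the 27 years threshold), but is overridden by (m): (m) operates against (l): Priya is the subject of the report. (c) remains available.
Exception (d)'s conditions are all satisfied: the report relates to a pending investigation; a current Class 5 Declaration is held; a current Class D Declaration is held. But: (n) operates against (d): the reference index is 112, less than the 120 limit. So (d) is unavailable.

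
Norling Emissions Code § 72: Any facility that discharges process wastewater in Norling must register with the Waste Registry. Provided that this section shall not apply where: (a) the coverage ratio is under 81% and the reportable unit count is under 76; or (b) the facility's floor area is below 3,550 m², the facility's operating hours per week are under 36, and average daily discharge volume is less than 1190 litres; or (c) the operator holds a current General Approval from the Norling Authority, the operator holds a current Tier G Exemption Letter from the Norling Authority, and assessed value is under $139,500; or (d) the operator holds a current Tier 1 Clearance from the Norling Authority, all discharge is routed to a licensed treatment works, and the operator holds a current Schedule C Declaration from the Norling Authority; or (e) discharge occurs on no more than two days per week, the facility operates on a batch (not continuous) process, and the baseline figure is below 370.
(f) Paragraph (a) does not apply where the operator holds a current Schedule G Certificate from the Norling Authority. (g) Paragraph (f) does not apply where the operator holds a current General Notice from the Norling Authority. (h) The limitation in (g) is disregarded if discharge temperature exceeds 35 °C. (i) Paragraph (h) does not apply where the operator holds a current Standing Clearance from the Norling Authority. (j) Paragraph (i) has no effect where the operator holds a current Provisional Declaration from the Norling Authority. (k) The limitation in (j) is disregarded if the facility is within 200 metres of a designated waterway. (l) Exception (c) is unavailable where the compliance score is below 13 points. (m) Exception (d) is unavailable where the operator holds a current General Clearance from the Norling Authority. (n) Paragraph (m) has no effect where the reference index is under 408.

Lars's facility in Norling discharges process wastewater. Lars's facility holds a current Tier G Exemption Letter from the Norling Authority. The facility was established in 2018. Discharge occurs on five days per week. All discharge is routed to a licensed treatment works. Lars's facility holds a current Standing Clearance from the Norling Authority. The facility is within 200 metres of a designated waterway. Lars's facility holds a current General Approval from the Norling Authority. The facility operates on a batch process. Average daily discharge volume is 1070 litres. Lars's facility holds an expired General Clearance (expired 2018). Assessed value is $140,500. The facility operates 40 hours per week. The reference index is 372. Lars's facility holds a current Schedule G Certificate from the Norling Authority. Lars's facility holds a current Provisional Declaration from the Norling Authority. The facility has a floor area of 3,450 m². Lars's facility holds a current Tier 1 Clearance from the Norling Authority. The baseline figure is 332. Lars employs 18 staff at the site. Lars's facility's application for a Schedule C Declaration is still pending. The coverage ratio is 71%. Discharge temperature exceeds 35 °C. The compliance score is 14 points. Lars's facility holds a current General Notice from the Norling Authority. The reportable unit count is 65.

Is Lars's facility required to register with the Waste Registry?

No — exception (a) applies; Lars's facility is not required to register with the Waste Registry.

Exception (a) is satisfied on its face — the coverage ratio is 71%, under the 81% limit; the reportable unit count is 65, under the 76 limit. Under paragraphs (f)–(k): (f) would limit (a) — a current Schedule G Certificate is held — but (g) sets (f) aside: (g) applies — a current General Notice is held. (h) is triggered (discharge temperature exceeds 35 °C), but is set aside by (i): (i) is engaged — a current Standing Clearance is held. (j) operates (a current Provisional Declaration is held), but is displaced by (k): (k) operates against (j): the facility is within 200 m of a designated waterway. (a) remains available.
Exception (b) requires that the facility's operating hours per week are under 36; but the facility's operating hours per week are 40, not under 36, so (b) is unavailable.
Exception (c) fails — assessed value is $140,500, not under $139,500.
Exception (d) requires that the operator holds a current Schedule C Declaration from the Norling Authority; but no current Schedule C Declaration is held, so (d) is unavailable.
Exception (e) fails — discharge occurs on five days per week.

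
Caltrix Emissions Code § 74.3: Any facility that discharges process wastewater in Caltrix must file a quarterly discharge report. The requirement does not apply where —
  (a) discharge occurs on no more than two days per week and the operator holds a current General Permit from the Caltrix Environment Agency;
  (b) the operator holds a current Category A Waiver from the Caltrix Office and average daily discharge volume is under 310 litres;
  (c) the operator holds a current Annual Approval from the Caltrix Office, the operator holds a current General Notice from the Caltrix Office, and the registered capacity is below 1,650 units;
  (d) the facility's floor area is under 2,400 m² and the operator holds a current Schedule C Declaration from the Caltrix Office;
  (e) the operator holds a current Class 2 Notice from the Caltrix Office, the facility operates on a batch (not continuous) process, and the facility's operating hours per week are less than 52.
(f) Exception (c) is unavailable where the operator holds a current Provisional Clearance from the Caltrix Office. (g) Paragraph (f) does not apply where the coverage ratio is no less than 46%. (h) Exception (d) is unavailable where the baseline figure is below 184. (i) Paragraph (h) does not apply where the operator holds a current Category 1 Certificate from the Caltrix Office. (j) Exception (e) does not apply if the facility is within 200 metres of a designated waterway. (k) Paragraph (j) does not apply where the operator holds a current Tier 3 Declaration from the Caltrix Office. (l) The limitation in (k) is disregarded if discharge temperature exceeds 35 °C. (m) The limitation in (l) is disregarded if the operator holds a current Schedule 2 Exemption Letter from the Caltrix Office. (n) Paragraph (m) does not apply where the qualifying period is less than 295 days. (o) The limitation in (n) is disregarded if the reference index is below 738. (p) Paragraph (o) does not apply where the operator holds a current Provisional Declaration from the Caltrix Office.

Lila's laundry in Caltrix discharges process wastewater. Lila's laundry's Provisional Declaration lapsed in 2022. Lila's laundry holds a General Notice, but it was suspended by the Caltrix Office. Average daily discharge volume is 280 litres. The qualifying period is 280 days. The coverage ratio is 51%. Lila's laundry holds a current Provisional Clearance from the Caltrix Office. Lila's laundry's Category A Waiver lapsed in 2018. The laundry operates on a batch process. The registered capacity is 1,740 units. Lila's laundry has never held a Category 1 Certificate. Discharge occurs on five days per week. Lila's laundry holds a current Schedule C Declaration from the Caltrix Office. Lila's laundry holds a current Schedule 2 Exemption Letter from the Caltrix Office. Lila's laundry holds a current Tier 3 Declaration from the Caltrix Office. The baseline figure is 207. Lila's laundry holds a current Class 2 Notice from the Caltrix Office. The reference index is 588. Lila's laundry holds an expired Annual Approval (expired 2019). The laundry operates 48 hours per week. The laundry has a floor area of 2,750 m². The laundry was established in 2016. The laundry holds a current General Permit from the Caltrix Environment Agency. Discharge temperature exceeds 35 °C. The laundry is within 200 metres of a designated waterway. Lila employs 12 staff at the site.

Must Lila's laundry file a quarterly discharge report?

No — exception (e) applies; Lila's laundry is not required to file a quarterly discharge report.

Exception (a) requires that discharge occurs on no more than two days per week; but discharge occurs on five days per week, so (a) is unavailable.
Exception (b) fails — no current Category A Waiver is held.
Exception (c) requires that the operator holds a current Annual Approval from the Caltrix Office; but no current Annual Approval is held, so (c) is unavailable.
Exception (d) fails — the facility's floor area is 2,750 m², not under 2,400 m².
Exception (e)'s conditions are all satisfied: a current Class 2 Notice is held; the facility operates on a batch process; the facility's operating hours per week are 48, less than the 52 limit. Under paragraphs (j)–(p): (j) would limit (e) — the laundry is within 200 m of a designated waterway — but (k) sets (j) aside: (k) operates — a current Tier 3 Declaration is held. (l) operates (discharge temperature exceeds 35 °C), but is displaced by (m): (m) operates against (l): a current Schedule 2 Exemption Letter is held. (n) would limit (m) — the qualifying period is 280 days, less than the 295 days limit — but (o) sets (n) aside: (o) operates against (n): the reference index is 588, below the 738 limit. (p) is not triggered (there is no Provisional Declaration in force), so (o) stands. Exception (e) stands.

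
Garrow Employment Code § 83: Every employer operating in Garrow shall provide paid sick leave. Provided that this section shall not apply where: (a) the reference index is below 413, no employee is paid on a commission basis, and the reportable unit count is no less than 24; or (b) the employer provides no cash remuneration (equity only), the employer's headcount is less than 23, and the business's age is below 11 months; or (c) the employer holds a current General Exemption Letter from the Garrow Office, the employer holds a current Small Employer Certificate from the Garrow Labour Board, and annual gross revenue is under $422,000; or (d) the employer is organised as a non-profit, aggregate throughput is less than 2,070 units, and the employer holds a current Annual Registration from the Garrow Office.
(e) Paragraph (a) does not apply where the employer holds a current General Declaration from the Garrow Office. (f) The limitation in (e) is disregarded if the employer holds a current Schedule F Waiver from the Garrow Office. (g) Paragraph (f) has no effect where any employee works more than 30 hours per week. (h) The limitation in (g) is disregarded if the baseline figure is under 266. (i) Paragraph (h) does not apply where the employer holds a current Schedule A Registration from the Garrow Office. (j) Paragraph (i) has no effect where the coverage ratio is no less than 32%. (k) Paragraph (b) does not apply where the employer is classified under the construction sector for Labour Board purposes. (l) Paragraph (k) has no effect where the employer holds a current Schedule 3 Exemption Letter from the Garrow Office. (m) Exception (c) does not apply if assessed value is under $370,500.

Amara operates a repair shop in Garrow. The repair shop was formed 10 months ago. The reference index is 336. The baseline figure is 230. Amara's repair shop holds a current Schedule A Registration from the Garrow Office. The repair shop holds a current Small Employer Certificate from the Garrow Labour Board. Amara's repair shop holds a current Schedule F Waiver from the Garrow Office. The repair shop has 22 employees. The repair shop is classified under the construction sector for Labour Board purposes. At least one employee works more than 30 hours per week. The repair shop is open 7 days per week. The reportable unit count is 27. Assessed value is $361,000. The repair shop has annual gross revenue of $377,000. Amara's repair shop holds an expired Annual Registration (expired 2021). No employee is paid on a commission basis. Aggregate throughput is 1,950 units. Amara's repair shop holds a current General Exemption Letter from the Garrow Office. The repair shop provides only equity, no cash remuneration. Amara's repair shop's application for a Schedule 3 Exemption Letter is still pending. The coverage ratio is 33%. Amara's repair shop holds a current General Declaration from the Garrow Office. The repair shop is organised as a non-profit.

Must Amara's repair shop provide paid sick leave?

Exception (a) is satisfied on its face — the reference index is 336, below the 413 limit; no employee is paid on commission; the reportable unit count is 27, meeting the 24 threshold. As to paragraphs (e)–(j): (e) is triggered (a current General Declaration is held), but yields to (f): (f) operates against (e): a current Schedule F Waiver is held. (g) would limit (f) — at least one employee exceeds 30 hours/week — but (h) sets (g) aside: (h) operates against (g): the baseline figure is 230, under the 266 limit. (i) operates (a current Schedule A Registration is held), but is set aside by (j): (j) is triggered — the coverage ratio is 33%, meeting the 32% threshold. (a) remains available.
All of (b)'s requirements are met (remuneration is equity-only; the employer's headcount is 22, less than the 23 limit; the business's age is 10 months, below the 11 months limit). But: (k) is triggered — the repair shop is classified under the construction sector. (l), which would lift (k), is not triggered — the Schedule 3 Exemption Letter is not current. (b) is therefore removed.
All of (c)'s requirements are met (a current General Exemption Letter is held; a current Small Employer Certificate is held; annual gross revenue is $377,000, under the $422,000 limit). But applying paragraph (m): (m) operates against (c): assessed value is $361,000, under the $370,500 limit. Exception (c) does not apply.
Exception (d) requires that the employer holds a current Annual Registration from the Garrow Office; but the Annual Registration is not current, so (d) is unavailable.

No — exception (a) applies; Amara's repair shop is not required to provide paid sick leave.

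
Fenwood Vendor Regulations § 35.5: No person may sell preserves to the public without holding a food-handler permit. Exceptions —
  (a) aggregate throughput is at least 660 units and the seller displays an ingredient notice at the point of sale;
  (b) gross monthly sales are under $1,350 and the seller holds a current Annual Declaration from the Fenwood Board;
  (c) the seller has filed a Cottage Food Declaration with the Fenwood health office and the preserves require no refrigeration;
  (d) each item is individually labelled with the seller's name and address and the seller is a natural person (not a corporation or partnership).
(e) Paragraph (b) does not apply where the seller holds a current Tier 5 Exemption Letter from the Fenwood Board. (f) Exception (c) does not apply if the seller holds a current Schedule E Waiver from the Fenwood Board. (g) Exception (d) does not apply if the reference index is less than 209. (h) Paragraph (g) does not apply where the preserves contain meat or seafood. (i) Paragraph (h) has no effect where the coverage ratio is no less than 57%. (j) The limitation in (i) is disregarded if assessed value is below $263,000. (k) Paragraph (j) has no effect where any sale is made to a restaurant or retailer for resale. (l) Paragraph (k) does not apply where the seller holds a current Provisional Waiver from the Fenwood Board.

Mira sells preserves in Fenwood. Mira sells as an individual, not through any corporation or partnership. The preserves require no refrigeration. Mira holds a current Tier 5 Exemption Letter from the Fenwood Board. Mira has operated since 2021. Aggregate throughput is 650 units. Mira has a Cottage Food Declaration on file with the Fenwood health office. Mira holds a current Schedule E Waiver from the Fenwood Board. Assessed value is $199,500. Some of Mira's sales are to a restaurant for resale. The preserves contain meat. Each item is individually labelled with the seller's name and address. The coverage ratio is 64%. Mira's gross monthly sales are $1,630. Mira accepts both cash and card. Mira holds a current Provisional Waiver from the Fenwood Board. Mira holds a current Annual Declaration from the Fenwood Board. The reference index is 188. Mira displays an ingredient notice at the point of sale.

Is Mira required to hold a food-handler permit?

Exception (a) fails — aggregate throughput is 650 units, short of 660 units.
Exception (b) fails — gross monthly sales are $1,630, not under $1,350.
Exception (c): a Cottage Food Declaration is on file; the preserves are shelf-stable — every condition holds. But applying paragraph (f): (f) operates — a current Schedule E Waiver is held. So (c) is unavailable.
All of (d)'s requirements are met (items are individually labelled; the seller is a natural person). As to paragraphs (g)–(l): (g) would limit (d) — the reference index is 188, less than the 209 limit — but (h) sets (g) aside: (h) applies — the preserves contain meat. (i) would limit (h) — the coverage ratio is 64%, meeting the 57% threshold — but (j) sets (i) aside: (j) operates against (i): assessed value is $199,500, below the $263,000 limit. (k) is triggered (some sales are to a restaurant for resale), but is itself disapplied by (l): (l) is engaged — a current Provisional Waiver is held. So (d) applies.

No — exception (d) applies; Mira is not required to hold a food-handler permit.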